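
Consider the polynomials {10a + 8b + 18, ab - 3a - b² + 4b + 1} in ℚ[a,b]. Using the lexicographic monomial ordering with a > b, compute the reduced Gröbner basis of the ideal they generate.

G = {a + ⅘b + 9/5, b² - 23/9b - 32/9}

f_1 = 10a + 8b + 18, LT = a.
f_2 = ab - 3a - b² + 4b + 1, LT = ab.

S(f_1,f_2): lcm = ab. S = 3a + 9/5b² - 11/5b - 1.
  leading term a: subtract (3/10)·f_1 from 3a + 9/5b² - 11/5b - 1 → 9/5b² - 23/5b - 32/5
  leading term b²: no divisor's leading term divides it; move 9/5b² to the remainder.
  leading term b: no divisor's leading term divides it; move -23/5b to the remainder.
  leading term 1: no divisor's leading term divides it; move -32/5 to the remainder.
  remainder 9/5b² - 23/5b - 32/5 ≠ 0; add g_3 = 9/5b² - 23/5b - 32/5 to the basis.

The other S-polynomials (S(f_1,g_3), S(f_2,g_3)) all reduce to 0 modulo the current basis, so we have a Gröbner basis.
Inter-reduce: drop elements whose leading term is divisible by another's, tail-reduce, and make monic.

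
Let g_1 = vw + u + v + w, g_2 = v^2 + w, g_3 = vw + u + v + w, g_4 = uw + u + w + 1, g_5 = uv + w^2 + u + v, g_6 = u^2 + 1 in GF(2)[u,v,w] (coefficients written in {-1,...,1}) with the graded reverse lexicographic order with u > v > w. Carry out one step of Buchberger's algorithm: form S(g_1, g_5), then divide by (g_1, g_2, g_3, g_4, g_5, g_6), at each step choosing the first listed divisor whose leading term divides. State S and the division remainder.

S(g_1, g_5) = w^3 + u^2 + uv + vw; remainder on division = w^3 + w^2 + w + 1.

lcm(LM(g_1), LM(g_5)) = uvw.
S = (lcm/LT(g_1))·g_1 − (lcm/LT(g_5))·g_5 = w^3 + u^2 + uv + vw.
Reduce S modulo (g_1, g_2, g_3, g_4, g_5, g_6) in that order:
  leading term w^3: no divisor's leading term divides it; move w^3 to the remainder.
  leading term u^2: subtract (1)·g_6 from u^2 + uv + vw → uv + vw + 1
  leading term uv: subtract (1)·g_5 from uv + vw + 1 → vw + w^2 + u + v + 1
  leading term vw: subtract (1)·g_1 from vw + w^2 + u + v + 1 → w^2 + w + 1
  leading term w^2: no divisor's leading term divides it; move w^2 to the remainder.
  leading term w: no divisor's leading term divides it; move w to the remainder.
  leading term 1: no divisor's leading term divides it; move 1 to the remainder.
The remainder w^3 + w^2 + w + 1 is nonzero, so it would be added as the next basis element.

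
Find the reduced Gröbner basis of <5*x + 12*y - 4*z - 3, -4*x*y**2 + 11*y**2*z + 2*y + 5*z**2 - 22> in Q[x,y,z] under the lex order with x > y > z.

f_1 = 5*x + 12*y - 4*z - 3, LT = x.
f_2 = -4*x*y**2 + 11*y**2*z + 2*y + 5*z**2 - 22, LT = x*y**2.

S(f_1,f_2): lcm = x*y**2. S = 12/5*y**3 + 39/20*y**2*z - 3/5*y**2 + 1/2*y + 5/4*z**2 - 11/2.
  reduce S modulo (f_1, f_2):
  remainder 12/5*y**3 + 39/20*y**2*z - 3/5*y**2 + 1/2*y + 5/4*z**2 - 11/2 ≠ 0; add g_3 = 12/5*y**3 + 39/20*y**2*z - 3/5*y**2 + 1/2*y + 5/4*z**2 - 11/2 to the basis.

The other S-polynomials (S(f_1,g_3), S(f_2,g_3)) all reduce to 0 modulo the current basis, so we have a Gröbner basis.
Inter-reduce: drop elements whose leading term is divisible by another's, tail-reduce, and make monic.

G = {x + 12/5*y - 4/5*z - 3/5, y**3 + 13/16*y**2*z - 1/4*y**2 + 5/24*y + 25/48*z**2 - 55/24}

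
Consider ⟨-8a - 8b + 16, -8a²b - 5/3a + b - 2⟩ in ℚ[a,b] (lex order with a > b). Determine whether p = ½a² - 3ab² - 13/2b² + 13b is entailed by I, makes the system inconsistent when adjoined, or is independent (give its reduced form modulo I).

½a² - 3ab² - 13/2b² + 13b lies in I (it reduces to 0).

First compute the reduced Gröbner basis of I by Buchberger's algorithm.
f_1 = -8a - 8b + 16, LT = a.
f_2 = -8a²b - 5/3a + b - 2, LT = a²b.

S(f_1,f_2): lcm = a²b. S = ab² - 2ab - 5/24a + ⅛b - ¼.
  leading term ab²: subtract (-⅛b²)·f_1 from ab² - 2ab - 5/24a + ⅛b - ¼ → -2ab - 5/24a - b³ + 2b² + ⅛b - ¼
  leading term ab: subtract (¼b)·f_1 from -2ab - 5/24a - b³ + 2b² + ⅛b - ¼ → -5/24a - b³ + 4b² - 31/8b - ¼
  leading term a: subtract (5/192)·f_1 from -5/24a - b³ + 4b² - 31/8b - ¼ → -b³ + 4b² - 11/3b - ⅔
  leading term b³: no divisor's leading term divides it; move -b³ to the remainder.
  leading term b²: no divisor's leading term divides it; move 4b² to the remainder.
  leading term b: no divisor's leading term divides it; move -11/3b to the remainder.
  leading term 1: no divisor's leading term divides it; move -⅔ to the remainder.
  remainder -b³ + 4b² - 11/3b - ⅔ ≠ 0; add h_3 = -b³ + 4b² - 11/3b - ⅔ to the basis.

The other S-polynomials (S(f_1,h_3), S(f_2,h_3)) all reduce to 0 modulo the current basis, so we have a Gröbner basis.
Inter-reduce: drop elements whose leading term is divisible by another's, tail-reduce, and make monic.
Reduced Gröbner basis: {a + b - 2, b³ - 4b² + 11/3b + ⅔}.
Label its elements g_1 = a + b - 2, g_2 = b³ - 4b² + 11/3b + ⅔.

Reduce p = ½a² - 3ab² - 13/2b² + 13b modulo G:
  leading term a²: subtract (½a)·g_1 from ½a² - 3ab² - 13/2b² + 13b → -3ab² - ½ab + a - 13/2b² + 13b
  leading term ab²: subtract (-3b²)·g_1 from -3ab² - ½ab + a - 13/2b² + 13b → -½ab + a + 3b³ - 25/2b² + 13b
  leading term ab: subtract (-½b)·g_1 from -½ab + a + 3b³ - 25/2b² + 13b → a + 3b³ - 12b² + 12b
  leading term a: subtract (1)·g_1 from a + 3b³ - 12b² + 12b → 3b³ - 12b² + 11b + 2
  leading term b³: subtract (3)·g_2 from 3b³ - 12b² + 11b + 2 → 0
  normal form = 0.
Since the normal form is 0, p ∈ I.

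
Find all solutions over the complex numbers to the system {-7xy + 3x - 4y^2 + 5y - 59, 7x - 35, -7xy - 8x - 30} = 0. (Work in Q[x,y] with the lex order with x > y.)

Compute a lex Gröbner basis by Buchberger's algorithm.
f_1 = -7xy + 3x - 4y^2 + 5y - 59, LT = xy.
f_2 = 7x - 35, LT = x.
f_3 = -7xy - 8x - 30, LT = xy.

S(f_1,f_2): lcm = xy. S = -3/7x + 4/7y^2 + 30/7y + 59/7.
  reduce S modulo (f_1, f_2, f_3):
  remainder 4/7y^2 + 30/7y + 44/7 ≠ 0; add h_4 = 4/7y^2 + 30/7y + 44/7 to the basis.

S(f_1,f_3): lcm = xy. S = -11/7x + 4/7y^2 - 5/7y + 29/7.
  reduce S modulo (f_1, f_2, f_3, h_4):
  remainder -5y - 10 ≠ 0; add h_5 = -5y - 10 to the basis.

The other S-polynomials (S(f_2,f_3), S(f_1,h_4), S(f_2,h_4), S(f_3,h_4), S(f_1,h_5), S(f_2,h_5), S(f_3,h_5), S(h_4,h_5)) all reduce to 0 modulo the current basis, so we have a Gröbner basis.
Inter-reduce: drop elements whose leading term is divisible by another's, tail-reduce, and make monic.
Reduced Gröbner basis: {x - 5, y + 2}.

Since the basis is lex-ordered, y + 2 is univariate in y. Its roots are {-2}. Back-substituting each root into the other basis elements fixes the other coordinates.
  y = -2: the earlier basis element becomes x - 5 = 0, giving x = 5 — point (5, -2).

{(5, -2)}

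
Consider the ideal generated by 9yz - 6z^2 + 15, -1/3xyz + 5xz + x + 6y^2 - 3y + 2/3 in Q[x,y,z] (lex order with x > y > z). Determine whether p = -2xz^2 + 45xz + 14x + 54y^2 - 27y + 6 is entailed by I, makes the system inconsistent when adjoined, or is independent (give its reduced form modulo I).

-2xz^2 + 45xz + 14x + 54y^2 - 27y + 6 lies in I (it reduces to 0).

First compute the reduced Gröbner basis of I by Buchberger's algorithm.
f_1 = 9yz - 6z^2 + 15, LT = yz.
f_2 = -1/3xyz + 5xz + x + 6y^2 - 3y + 2/3, LT = xyz.

S(f_1,f_2): lcm = xyz. S = -2/3xz^2 + 15xz + 14/3x + 18y^2 - 9y + 2.
  leading term xz^2: no divisor's leading term divides it; move -2/3xz^2 to the remainder.
  leading term xz: no divisor's leading term divides it; move 15xz to the remainder.
  leading term x: no divisor's leading term divides it; move 14/3x to the remainder.
  leading term y^2: no divisor's leading term divides it; move 18y^2 to the remainder.
  leading term y: no divisor's leading term divides it; move -9y to the remainder.
  leading term 1: no divisor's leading term divides it; move 2 to the remainder.
  remainder -2/3xz^2 + 15xz + 14/3x + 18y^2 - 9y + 2 ≠ 0; add h_3 = -2/3xz^2 + 15xz + 14/3x + 18y^2 - 9y + 2 to the basis.

S(f_1,h_3): lcm = xyz^2. S = 45/2xyz + 7xy - 2/3xz^3 + 5/3xz + 27y^3 - 27/2y^2 + 3y.
  leading term xyz: subtract (5/2x)·f_1 from 45/2xyz + 7xy - 2/3xz^3 + 5/3xz + 27y^3 - 27/2y^2 + 3y → 7xy - 2/3xz^3 + 15xz^2 + 5/3xz - 75/2x + 27y^3 - 27/2y^2 + 3y
  leading term xy: no divisor's leading term divides it; move 7xy to the remainder.
  leading term xz^3: subtract (z)·h_3 from -2/3xz^3 + 15xz^2 + 5/3xz - 75/2x + 27y^3 - 27/2y^2 + 3y → -3xz - 75/2x + 27y^3 - 18y^2z - 27/2y^2 + 9yz + 3y - 2z
  leading term xz: no divisor's leading term divides it; move -3xz to the remainder.
  leading term x: no divisor's leading term divides it; move -75/2x to the remainder.
  leading term y^3: no divisor's leading term divides it; move 27y^3 to the remainder.
  leading term y^2z: subtract (-2y)·f_1 from -18y^2z - 27/2y^2 + 9yz + 3y - 2z → -27/2y^2 - 12yz^2 + 9yz + 33y - 2z
  leading term y^2: no divisor's leading term divides it; move -27/2y^2 to the remainder.
  leading term yz^2: subtract (-4/3z)·f_1 from -12yz^2 + 9yz + 33y - 2z → 9yz + 33y - 8z^3 + 18z
  leading term yz: subtract (1)·f_1 from 9yz + 33y - 8z^3 + 18z → 33y - 8z^3 + 6z^2 + 18z - 15
  leading term y: no divisor's leading term divides it; move 33y to the remainder.
  leading term z^3: no divisor's leading term divides it; move -8z^3 to the remainder.
  leading term z^2: no divisor's leading term divides it; move 6z^2 to the remainder.
  leading term z: no divisor's leading term divides it; move 18z to the remainder.
  leading term 1: no divisor's leading term divides it; move -15 to the remainder.
  remainder 7xy - 3xz - 75/2x + 27y^3 - 27/2y^2 + 33y - 8z^3 + 6z^2 + 18z - 15 ≠ 0; add h_4 = 7xy - 3xz - 75/2x + 27y^3 - 27/2y^2 + 33y - 8z^3 + 6z^2 + 18z - 15 to the basis.

The other S-polynomials (S(f_2,h_3), S(f_1,h_4), S(f_2,h_4), S(h_3,h_4)) all reduce to 0 modulo the current basis, so we have a Gröbner basis.
Inter-reduce: drop elements whose leading term is divisible by another's, tail-reduce, and make monic.
Reduced Gröbner basis: {xy - 3/7xz - 75/14x + 27/7y^3 - 27/14y^2 + 33/7y - 8/7z^3 + 6/7z^2 + 18/7z - 15/7, xz^2 - 45/2xz - 7x - 27y^2 + 27/2y - 3, yz - 2/3z^2 + 5/3}.
Label its elements g_1 = xy - 3/7xz - 75/14x + 27/7y^3 - 27/14y^2 + 33/7y - 8/7z^3 + 6/7z^2 + 18/7z - 15/7, g_2 = xz^2 - 45/2xz - 7x - 27y^2 + 27/2y - 3, g_3 = yz - 2/3z^2 + 5/3.

Reduce p = -2xz^2 + 45xz + 14x + 54y^2 - 27y + 6 modulo G:
  leading term xz^2: subtract (-2)·g_2 from -2xz^2 + 45xz + 14x + 54y^2 - 27y + 6 → 0
  normal form = 0.
Since the normal form is 0, p ∈ I.

Ideal membership is decidable via reduction modulo a Gröbner basis.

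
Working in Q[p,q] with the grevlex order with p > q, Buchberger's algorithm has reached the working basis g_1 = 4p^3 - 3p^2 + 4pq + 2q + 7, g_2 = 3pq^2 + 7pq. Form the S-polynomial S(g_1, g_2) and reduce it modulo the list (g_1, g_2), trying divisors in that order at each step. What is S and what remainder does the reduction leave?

lcm(LM(g_1), LM(g_2)) = p^3q^2.
S = (lcm/LT(g_1))·g_1 − (lcm/LT(g_2))·g_2 = -7/3p^3q - 3/4p^2q^2 + pq^3 + 1/2q^3 + 7/4q^2.
Reduce S modulo (g_1, g_2) in that order:
  leading term p^3q: subtract (-7/12q)·g_1 from -7/3p^3q - 3/4p^2q^2 + pq^3 + 1/2q^3 + 7/4q^2 → -3/4p^2q^2 + pq^3 - 7/4p^2q + 7/3pq^2 + 1/2q^3 + 35/12q^2 + 49/12q
  leading term p^2q^2: subtract (-1/4p)·g_2 from -3/4p^2q^2 + pq^3 - 7/4p^2q + 7/3pq^2 + 1/2q^3 + 35/12q^2 + 49/12q → pq^3 + 7/3pq^2 + 1/2q^3 + 35/12q^2 + 49/12q
  leading term pq^3: subtract (1/3q)·g_2 from pq^3 + 7/3pq^2 + 1/2q^3 + 35/12q^2 + 49/12q → 1/2q^3 + 35/12q^2 + 49/12q
  leading term q^3: no divisor's leading term divides it; move 1/2q^3 to the remainder.
  leading term q^2: no divisor's leading term divides it; move 35/12q^2 to the remainder.
  leading term q: no divisor's leading term divides it; move 49/12q to the remainder.
The remainder 1/2q^3 + 35/12q^2 + 49/12q is nonzero, so it would be added as the next basis element.

S(g_1, g_2) = -7/3p^3q - 3/4p^2q^2 + pq^3 + 1/2q^3 + 7/4q^2; remainder on division = 1/2q^3 + 35/12q^2 + 49/12q.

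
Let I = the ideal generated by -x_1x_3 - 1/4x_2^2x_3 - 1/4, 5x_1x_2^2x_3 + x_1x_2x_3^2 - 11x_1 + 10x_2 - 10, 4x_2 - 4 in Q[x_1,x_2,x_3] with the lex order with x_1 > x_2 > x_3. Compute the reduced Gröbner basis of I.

G = {x_1 + 1/44x_3^2 + 3/22x_3 + 5/44, x_2 - 1, x_3^3 + 6x_3^2 - 6x_3 - 11}

f_1 = -x_1x_3 - 1/4x_2^2x_3 - 1/4, LT = x_1x_3.
f_2 = 5x_1x_2^2x_3 + x_1x_2x_3^2 - 11x_1 + 10x_2 - 10, LT = x_1x_2^2x_3.
f_3 = 4x_2 - 4, LT = x_2.

S(f_1,f_2): lcm = x_1x_2^2x_3. S = -1/5x_1x_2x_3^2 + 11/5x_1 + 1/4x_2^4x_3 + 1/4x_2^2 - 2x_2 + 2.
  reduce S modulo (f_1, f_2, f_3):
  remainder 11/5x_1 + 1/20x_3^2 + 3/10x_3 + 1/4 ≠ 0; add g_4 = 11/5x_1 + 1/20x_3^2 + 3/10x_3 + 1/4 to the basis.

S(f_1,g_4): lcm = x_1x_3. S = 1/4x_2^2x_3 - 1/44x_3^3 - 3/22x_3^2 - 5/44x_3 + 1/4.
  reduce S modulo (f_1, f_2, f_3, g_4):
  remainder -1/44x_3^3 - 3/22x_3^2 + 3/22x_3 + 1/4 ≠ 0; add g_5 = -1/44x_3^3 - 3/22x_3^2 + 3/22x_3 + 1/4 to the basis.

The other S-polynomials (S(f_1,f_3), S(f_2,f_3), S(f_2,g_4), S(f_3,g_4), S(f_1,g_5), S(f_2,g_5), S(f_3,g_5), S(g_4,g_5)) all reduce to 0 modulo the current basis, so we have a Gröbner basis.
Inter-reduce: drop elements whose leading term is divisible by another's, tail-reduce, and make monic.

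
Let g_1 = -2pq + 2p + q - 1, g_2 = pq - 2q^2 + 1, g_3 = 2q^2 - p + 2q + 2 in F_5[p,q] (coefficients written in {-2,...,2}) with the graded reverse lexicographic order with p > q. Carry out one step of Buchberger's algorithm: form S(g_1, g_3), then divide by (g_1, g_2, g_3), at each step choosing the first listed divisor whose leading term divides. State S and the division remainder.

lcm(LM(g_1), LM(g_3)) = pq^2.
S = (lcm/LT(g_1))·g_1 − (lcm/LT(g_3))·g_3 = -2p^2 - 2pq + 2q^2 - p - 2q.
Reduce S modulo (g_1, g_2, g_3) in that order:
  leading term p^2: no divisor's leading term divides it; move -2p^2 to the remainder.
  leading term pq: subtract (1)·g_1 from -2pq + 2q^2 - p - 2q → 2q^2 + 2p + 2q + 1
  leading term q^2: subtract (1)·g_3 from 2q^2 + 2p + 2q + 1 → -2p - 1
  leading term p: no divisor's leading term divides it; move -2p to the remainder.
  leading term 1: no divisor's leading term divides it; move -1 to the remainder.
The remainder -2p^2 - 2p - 1 is nonzero, so it would be added as the next basis element.

S(g_1, g_3) = -2p^2 - 2pq + 2q^2 - p - 2q; remainder on division = -2p^2 - 2p - 1.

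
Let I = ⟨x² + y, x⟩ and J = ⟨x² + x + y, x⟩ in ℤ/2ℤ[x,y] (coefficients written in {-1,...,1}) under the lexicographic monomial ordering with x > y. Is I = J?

For a fixed monomial order, each ideal has a unique reduced Gröbner basis; comparing bases decides equality.
Buchberger on the first generating set:
f_1 = x² + y, LT = x².
f_2 = x, LT = x.

S(f_1,f_2): lcm = x². S = y.
  leading term y: no divisor's leading term divides it; move y to the remainder.
  remainder y ≠ 0; add g_3 = y to the basis.

The other S-polynomials (S(f_1,g_3), S(f_2,g_3)) all reduce to 0 modulo the current basis, so we have a Gröbner basis.
Inter-reduce: drop elements whose leading term is divisible by another's, tail-reduce, and make monic.
Reduced Gröbner basis: {x, y}.

Buchberger on the second generating set:
h_1 = x² + x + y, LT = x².
h_2 = x, LT = x.

S(h_1,h_2): lcm = x². S = x + y.
  leading term x: subtract (1)·h_2 from x + y → y
  leading term y: no divisor's leading term divides it; move y to the remainder.
  remainder y ≠ 0; add k_3 = y to the basis.

The other S-polynomials (S(h_1,k_3), S(h_2,k_3)) all reduce to 0 modulo the current basis, so we have a Gröbner basis.
Inter-reduce: drop elements whose leading term is divisible by another's, tail-reduce, and make monic.
Reduced Gröbner basis: {x, y}.

The two bases agree; hence the ideals are identical.

Yes, the ideals are equal.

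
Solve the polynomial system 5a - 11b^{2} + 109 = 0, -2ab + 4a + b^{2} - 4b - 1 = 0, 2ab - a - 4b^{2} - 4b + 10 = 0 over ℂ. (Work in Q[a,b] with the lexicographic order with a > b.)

Compute a lex Gröbner basis by Buchberger's algorithm.
f_1 = 5a - 11b^{2} + 109, LT = a.
f_2 = -2ab + 4a + b^{2} - 4b - 1, LT = ab.
f_3 = 2ab - a - 4b^{2} - 4b + 10, LT = ab.

S(f_1,f_2): lcm = ab. S = 2a - \tfrac{11}{5}b^{3} + \tfrac{1}{2}b^{2} + \tfrac{99}{5}b - \tfrac{1}{2}.
  reduce S modulo (f_1, f_2, f_3):
  remainder -\tfrac{11}{5}b^{3} + \tfrac{49}{10}b^{2} + \tfrac{99}{5}b - \tfrac{441}{10} ≠ 0; add h_4 = -\tfrac{11}{5}b^{3} + \tfrac{49}{10}b^{2} + \tfrac{99}{5}b - \tfrac{441}{10} to the basis.

S(f_1,f_3): lcm = ab. S = \tfrac{1}{2}a - \tfrac{11}{5}b^{3} + 2b^{2} + \tfrac{119}{5}b - 5.
  reduce S modulo (f_1, f_2, f_3, h_4):
  remainder -\tfrac{9}{5}b^{2} + 4b + \tfrac{141}{5} ≠ 0; add h_5 = -\tfrac{9}{5}b^{2} + 4b + \tfrac{141}{5} to the basis.

S(f_3,h_4): lcm = ab^{3}. S = \tfrac{19}{11}ab^{2} + 9ab - \tfrac{441}{22}a - 2b^{4} - 2b^{3} + 5b^{2}.
  reduce S modulo (f_1, f_2, f_3, h_4, h_5):
  remainder -\tfrac{68195}{1089}b - \tfrac{68195}{363} ≠ 0; add h_6 = -\tfrac{68195}{1089}b - \tfrac{68195}{363} to the basis.

The other S-polynomials (S(f_2,f_3), S(f_1,h_4), S(f_2,h_4), S(f_1,h_5), S(f_2,h_5), S(f_3,h_5), S(h_4,h_5), S(f_1,h_6), S(f_2,h_6), S(f_3,h_6), S(h_4,h_6), S(h_5,h_6)) all reduce to 0 modulo the current basis, so we have a Gröbner basis.
Inter-reduce: drop elements whose leading term is divisible by another's, tail-reduce, and make monic.
Reduced Gröbner basis: {a + 2, b + 3}.

The lex basis is triangular: the last element involves only b. Solving b + 3 = 0 gives b ∈ {-3}; substituting each value into the earlier elements determines the remaining variables.
  b = -3: the earlier basis element becomes a + 2 = 0, giving a = -2 — point (-2, -3).

{(-2, -3)}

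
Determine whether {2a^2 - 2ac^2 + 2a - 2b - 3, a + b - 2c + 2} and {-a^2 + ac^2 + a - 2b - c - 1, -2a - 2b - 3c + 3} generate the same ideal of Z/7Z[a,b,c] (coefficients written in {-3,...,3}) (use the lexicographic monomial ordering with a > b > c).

Equality of ideals is decidable: compute both reduced Gröbner bases (unique for the ordering) and check whether they agree.
Buchberger on the first generating set:
f_1 = 2a^2 - 2ac^2 + 2a - 2b - 3, LT = a^2.
f_2 = a + b - 2c + 2, LT = a.

S(f_1,f_2): lcm = a^2. S = -ab - ac^2 + 2ac - a - b + 2.
  leading term ab: subtract (-b)·f_2 from -ab - ac^2 + 2ac - a - b + 2 → -ac^2 + 2ac - a + b^2 - 2bc + b + 2
  leading term ac^2: subtract (-c^2)·f_2 from -ac^2 + 2ac - a + b^2 - 2bc + b + 2 → 2ac - a + b^2 + bc^2 - 2bc + b - 2c^3 + 2c^2 + 2
  leading term ac: subtract (2c)·f_2 from 2ac - a + b^2 + bc^2 - 2bc + b - 2c^3 + 2c^2 + 2 → -a + b^2 + bc^2 + 3bc + b - 2c^3 - c^2 + 3c + 2
  leading term a: subtract (-1)·f_2 from -a + b^2 + bc^2 + 3bc + b - 2c^3 - c^2 + 3c + 2 → b^2 + bc^2 + 3bc + 2b - 2c^3 - c^2 + c - 3
  leading term b^2: no divisor's leading term divides it; move b^2 to the remainder.
  leading term bc^2: no divisor's leading term divides it; move bc^2 to the remainder.
  leading term bc: no divisor's leading term divides it; move 3bc to the remainder.
  leading term b: no divisor's leading term divides it; move 2b to the remainder.
  leading term c^3: no divisor's leading term divides it; move -2c^3 to the remainder.
  leading term c^2: no divisor's leading term divides it; move -c^2 to the remainder.
  leading term c: no divisor's leading term divides it; move c to the remainder.
  leading term 1: no divisor's leading term divides it; move -3 to the remainder.
  remainder b^2 + bc^2 + 3bc + 2b - 2c^3 - c^2 + c - 3 ≠ 0; add g_3 = b^2 + bc^2 + 3bc + 2b - 2c^3 - c^2 + c - 3 to the basis.

The other S-polynomials (S(f_1,g_3), S(f_2,g_3)) all reduce to 0 modulo the current basis, so we have a Gröbner basis.
Inter-reduce: drop elements whose leading term is divisible by another's, tail-reduce, and make monic.
Reduced Gröbner basis: {a + b - 2c + 2, b^2 + bc^2 + 3bc + 2b - 2c^3 - c^2 + c - 3}.

Buchberger on the second generating set:
h_1 = -a^2 + ac^2 + a - 2b - c - 1, LT = a^2.
h_2 = -2a - 2b - 3c + 3, LT = a.

S(h_1,h_2): lcm = a^2. S = -ab - ac^2 + 2ac - 3a + 2b + c + 1.
  leading term ab: subtract (-3b)·h_2 from -ab - ac^2 + 2ac - 3a + 2b + c + 1 → -ac^2 + 2ac - 3a + b^2 - 2bc - 3b + c + 1
  leading term ac^2: subtract (-3c^2)·h_2 from -ac^2 + 2ac - 3a + b^2 - 2bc - 3b + c + 1 → 2ac - 3a + b^2 + bc^2 - 2bc - 3b - 2c^3 + 2c^2 + c + 1
  leading term ac: subtract (-c)·h_2 from 2ac - 3a + b^2 + bc^2 - 2bc - 3b - 2c^3 + 2c^2 + c + 1 → -3a + b^2 + bc^2 + 3bc - 3b - 2c^3 - c^2 - 3c + 1
  leading term a: subtract (-2)·h_2 from -3a + b^2 + bc^2 + 3bc - 3b - 2c^3 - c^2 - 3c + 1 → b^2 + bc^2 + 3bc - 2c^3 - c^2 - 2c
  leading term b^2: no divisor's leading term divides it; move b^2 to the remainder.
  leading term bc^2: no divisor's leading term divides it; move bc^2 to the remainder.
  leading term bc: no divisor's leading term divides it; move 3bc to the remainder.
  leading term c^3: no divisor's leading term divides it; move -2c^3 to the remainder.
  leading term c^2: no divisor's leading term divides it; move -c^2 to the remainder.
  leading term c: no divisor's leading term divides it; move -2c to the remainder.
  remainder b^2 + bc^2 + 3bc - 2c^3 - c^2 - 2c ≠ 0; add k_3 = b^2 + bc^2 + 3bc - 2c^3 - c^2 - 2c to the basis.

The other S-polynomials (S(h_1,k_3), S(h_2,k_3)) all reduce to 0 modulo the current basis, so we have a Gröbner basis.
Inter-reduce: drop elements whose leading term is divisible by another's, tail-reduce, and make monic.
Reduced Gröbner basis: {a + b - 2c + 2, b^2 + bc^2 + 3bc - 2c^3 - c^2 - 2c}.

The bases are distinct; the ideals are different.

No, the ideals differ.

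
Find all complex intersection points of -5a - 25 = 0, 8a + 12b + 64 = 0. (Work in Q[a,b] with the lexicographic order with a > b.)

Compute a lex Gröbner basis by Buchberger's algorithm.
f_1 = -5a - 25, LT = a.
f_2 = 8a + 12b + 64, LT = a.

S(f_1,f_2): lcm = a. S = -3/2b - 3.
  reduce S modulo (f_1, f_2):
  remainder -3/2b - 3 ≠ 0; add h_3 = -3/2b - 3 to the basis.

The other S-polynomials (S(f_1,h_3), S(f_2,h_3)) all reduce to 0 modulo the current basis, so we have a Gröbner basis.
Inter-reduce: drop elements whose leading term is divisible by another's, tail-reduce, and make monic.
Reduced Gröbner basis: {a + 5, b + 2}.

Since the basis is lex-ordered, b + 2 is univariate in b. Its roots are {-2}. Back-substituting each root into the other basis elements fixes the other coordinates.
  b = -2: the earlier basis element becomes a + 5 = 0, giving a = -5 — point (-5, -2).

{(-5, -2)}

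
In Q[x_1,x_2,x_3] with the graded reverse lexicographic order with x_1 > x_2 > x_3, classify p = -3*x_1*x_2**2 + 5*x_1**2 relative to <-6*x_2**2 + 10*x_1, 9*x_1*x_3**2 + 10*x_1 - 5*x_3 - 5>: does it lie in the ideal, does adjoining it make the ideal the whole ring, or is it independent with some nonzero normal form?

First compute the reduced Gröbner basis of I by Buchberger's algorithm.
f_1 = -6*x_2**2 + 10*x_1, LT = x_2**2.
f_2 = 9*x_1*x_3**2 + 10*x_1 - 5*x_3 - 5, LT = x_1*x_3**2.

The S-polynomials (S(f_1,f_2)) all reduce to 0 modulo the current basis, so we have a Gröbner basis.
Inter-reduce: drop elements whose leading term is divisible by another's, tail-reduce, and make monic.
Reduced Gröbner basis: {x_1*x_3**2 + 10/9*x_1 - 5/9*x_3 - 5/9, x_2**2 - 5/3*x_1}.
Label its elements g_1 = x_1*x_3**2 + 10/9*x_1 - 5/9*x_3 - 5/9, g_2 = x_2**2 - 5/3*x_1.

Reduce p = -3*x_1*x_2**2 + 5*x_1**2 modulo G:
  leading term x_1*x_2**2: subtract (-3*x_1)·g_2 from -3*x_1*x_2**2 + 5*x_1**2 → 0
  normal form = 0.
Since the normal form is 0, p ∈ I.

-3*x_1*x_2**2 + 5*x_1**2 lies in I (it reduces to 0).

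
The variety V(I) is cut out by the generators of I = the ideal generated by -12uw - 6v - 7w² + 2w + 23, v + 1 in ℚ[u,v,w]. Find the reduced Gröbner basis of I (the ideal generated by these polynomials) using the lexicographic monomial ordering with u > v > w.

G = {uw + 7/12w² - ⅙w - 29/12, v + 1}

f_1 = -12uw - 6v - 7w² + 2w + 23, LT = uw.
f_2 = v + 1, LT = v.

The S-polynomials (S(f_1,f_2)) all reduce to 0 modulo the current basis, so we have a Gröbner basis.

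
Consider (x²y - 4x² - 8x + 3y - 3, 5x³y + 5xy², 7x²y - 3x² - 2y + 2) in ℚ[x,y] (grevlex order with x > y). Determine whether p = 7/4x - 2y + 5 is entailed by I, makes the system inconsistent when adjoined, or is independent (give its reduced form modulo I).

Adjoining 7/4x - 2y + 5 makes the ideal the whole ring: the system is inconsistent.

First compute the reduced Gröbner basis of I by Buchberger's algorithm.
f_1 = x²y - 4x² - 8x + 3y - 3, LT = x²y.
f_2 = 5x³y + 5xy², LT = x³y.
f_3 = 7x²y - 3x² - 2y + 2, LT = x²y.

S(f_1,f_2): lcm = x³y. S = -4x³ - xy² - 8x² + 3xy - 3x.
  reduce S modulo (f_1, f_2, f_3):
  remainder -4x³ - xy² - 8x² + 3xy - 3x ≠ 0; add h_4 = -4x³ - xy² - 8x² + 3xy - 3x to the basis.

S(f_1,f_3): lcm = x²y. S = -25/7x² - 8x + 23/7y - 23/7.
  reduce S modulo (f_1, f_2, f_3, h_4):
  remainder -25/7x² - 8x + 23/7y - 23/7 ≠ 0; add h_5 = -25/7x² - 8x + 23/7y - 23/7 to the basis.

S(f_2,f_3): lcm = x³y. S = 3/7x³ + xy² + 2/7xy - 2/7x.
  reduce S modulo (f_1, f_2, f_3, h_4, h_5):
  remainder 25/28xy² + 17/28xy + 919/700x - 138/175y + 138/175 ≠ 0; add h_6 = 25/28xy² + 17/28xy + 919/700x - 138/175y + 138/175 to the basis.

S(f_1,h_4): lcm = x³y. S = -¼xy³ - 4x³ - 2x²y + ¾xy² - 8x² + 9/4xy - 3x.
  reduce S modulo (f_1, f_2, f_3, h_4, h_5, h_6):
  remainder -211/125xy - 138/625y² - 14112/15625x + 8696/15625y - 5246/15625 ≠ 0; add h_7 = -211/125xy - 138/625y² - 14112/15625x + 8696/15625y - 5246/15625 to the basis.

S(f_1,h_5): lcm = x²y. S = -4x² - 56/25xy + 23/25y² - 8x + 52/25y - 3.
  reduce S modulo (f_1, f_2, f_3, h_4, h_5, h_6, h_7):
  remainder 31993/26375y² + 1423272/659375x - 1541976/659375y + 742151/659375 ≠ 0; add h_8 = 31993/26375y² + 1423272/659375x - 1541976/659375y + 742151/659375 to the basis.

S(f_1,h_6): lcm = x²y². S = -117/25x²y - 919/625x² - 4448/625xy + 3y² - 552/625x - 3y.
  reduce S modulo (f_1, f_2, f_3, h_4, h_5, h_6, h_7, h_8):
  remainder 74307104/19995625x - 46054657/19995625y + 46054657/19995625 ≠ 0; add h_9 = 74307104/19995625x - 46054657/19995625y + 46054657/19995625 to the basis.

S(f_2,h_6): lcm = x³y². S = -17/25x³y + xy³ - 919/625x³ + 552/625x²y - 552/625x².
  reduce S modulo (f_1, f_2, f_3, h_4, h_5, h_6, h_7, h_8, h_9):
  remainder -22255251/371535520y + 22255251/371535520 ≠ 0; add h_10 = -22255251/371535520y + 22255251/371535520 to the basis.

The other S-polynomials (S(f_2,h_4), S(f_3,h_4), S(f_2,h_5), S(f_3,h_5), S(h_4,h_5), S(f_3,h_6), S(h_4,h_6), S(h_5,h_6), S(f_1,h_7), S(f_2,h_7), S(f_3,h_7), S(h_4,h_7), S(h_5,h_7), S(h_6,h_7), S(f_1,h_8), S(f_2,h_8), S(f_3,h_8), S(h_4,h_8), S(h_5,h_8), S(h_6,h_8), S(h_7,h_8), S(f_1,h_9), S(f_2,h_9), S(f_3,h_9), S(h_4,h_9), S(h_5,h_9), S(h_6,h_9), S(h_7,h_9), S(h_8,h_9), S(f_1,h_10), S(f_2,h_10), S(f_3,h_10), S(h_4,h_10), S(h_5,h_10), S(h_6,h_10), S(h_7,h_10), S(h_8,h_10), S(h_9,h_10)) all reduce to 0 modulo the current basis, so we have a Gröbner basis.
Inter-reduce: drop elements whose leading term is divisible by another's, tail-reduce, and make monic.
Reduced Gröbner basis: {x, y - 1}.
Label its elements g_1 = x, g_2 = y - 1.

Reduce p = 7/4x - 2y + 5 modulo G:
  leading term x: subtract (7/4)·g_1 from 7/4x - 2y + 5 → -2y + 5
  leading term y: subtract (-2)·g_2 from -2y + 5 → 3
  leading term 1: no divisor's leading term divides it; move 3 to the remainder.
  normal form = 3.
The normal form is nonzero, so p ∉ I. Since p minus its normal form lies in I, I + (p) = I + (r) where r = 3; decide whether this ideal is the whole ring.
Here r = 3 is a nonzero constant, hence a unit: 1 ∈ I + (p), the Gröbner basis of I + (p) is {1}, and the enlarged system has no common solution — adjoining p is inconsistent.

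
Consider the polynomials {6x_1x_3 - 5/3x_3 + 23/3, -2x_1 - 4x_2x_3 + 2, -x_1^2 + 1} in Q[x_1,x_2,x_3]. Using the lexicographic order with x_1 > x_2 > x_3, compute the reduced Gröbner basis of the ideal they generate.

G = {x_1 + 13/18x_3 + 5/18, x_2 - 13/36x_3 - 23/36, x_3^2 + 10/13x_3 - 23/13}

The reduced Gröbner basis is the canonical form of the ideal for this ordering.

f_1 = 6x_1x_3 - 5/3x_3 + 23/3, LT = x_1x_3.
f_2 = -2x_1 - 4x_2x_3 + 2, LT = x_1.
f_3 = -x_1^2 + 1, LT = x_1^2.

S(f_1,f_2): lcm = x_1x_3. S = -2x_2x_3^2 + 13/18x_3 + 23/18.
  leading term x_2x_3^2: no divisor's leading term divides it; move -2x_2x_3^2 to the remainder.
  leading term x_3: no divisor's leading term divides it; move 13/18x_3 to the remainder.
  leading term 1: no divisor's leading term divides it; move 23/18 to the remainder.
  remainder -2x_2x_3^2 + 13/18x_3 + 23/18 ≠ 0; add g_4 = -2x_2x_3^2 + 13/18x_3 + 23/18 to the basis.

S(f_1,f_3): lcm = x_1^2x_3. S = -5/18x_1x_3 + 23/18x_1 + x_3.
  leading term x_1x_3: subtract (-5/108)·f_1 from -5/18x_1x_3 + 23/18x_1 + x_3 → 23/18x_1 + 299/324x_3 + 115/324
  leading term x_1: subtract (-23/36)·f_2 from 23/18x_1 + 299/324x_3 + 115/324 → -23/9x_2x_3 + 299/324x_3 + 529/324
  leading term x_2x_3: no divisor's leading term divides it; move -23/9x_2x_3 to the remainder.
  leading term x_3: no divisor's leading term divides it; move 299/324x_3 to the remainder.
  leading term 1: no divisor's leading term divides it; move 529/324 to the remainder.
  remainder -23/9x_2x_3 + 299/324x_3 + 529/324 ≠ 0; add g_5 = -23/9x_2x_3 + 299/324x_3 + 529/324 to the basis.

S(f_2,f_3): lcm = x_1^2. S = 2x_1x_2x_3 - x_1 + 1.
  leading term x_1x_2x_3: subtract (1/3x_2)·f_1 from 2x_1x_2x_3 - x_1 + 1 → -x_1 + 5/9x_2x_3 - 23/9x_2 + 1
  leading term x_1: subtract (1/2)·f_2 from -x_1 + 5/9x_2x_3 - 23/9x_2 + 1 → 23/9x_2x_3 - 23/9x_2
  leading term x_2x_3: subtract (-1)·g_5 from 23/9x_2x_3 - 23/9x_2 → -23/9x_2 + 299/324x_3 + 529/324
  leading term x_2: no divisor's leading term divides it; move -23/9x_2 to the remainder.
  leading term x_3: no divisor's leading term divides it; move 299/324x_3 to the remainder.
  leading term 1: no divisor's leading term divides it; move 529/324 to the remainder.
  remainder -23/9x_2 + 299/324x_3 + 529/324 ≠ 0; add g_6 = -23/9x_2 + 299/324x_3 + 529/324 to the basis.

S(g_4,g_5): lcm = x_2x_3^2. S = 13/36x_3^2 + 5/18x_3 - 23/36.
  leading term x_3^2: no divisor's leading term divides it; move 13/36x_3^2 to the remainder.
  leading term x_3: no divisor's leading term divides it; move 5/18x_3 to the remainder.
  leading term 1: no divisor's leading term divides it; move -23/36 to the remainder.
  remainder 13/36x_3^2 + 5/18x_3 - 23/36 ≠ 0; add g_7 = 13/36x_3^2 + 5/18x_3 - 23/36 to the basis.

The other S-polynomials (S(f_1,g_4), S(f_2,g_4), S(f_3,g_4), S(f_1,g_5), S(f_2,g_5), S(f_3,g_5), S(f_1,g_6), S(f_2,g_6), S(f_3,g_6), S(g_4,g_6), S(g_5,g_6), S(f_1,g_7), S(f_2,g_7), S(f_3,g_7), S(g_4,g_7), S(g_5,g_7), S(g_6,g_7)) all reduce to 0 modulo the current basis, so we have a Gröbner basis.
Inter-reduce: drop elements whose leading term is divisible by another's, tail-reduce, and make monic.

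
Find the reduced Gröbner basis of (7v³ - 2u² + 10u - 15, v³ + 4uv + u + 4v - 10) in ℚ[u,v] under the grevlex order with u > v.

The reduced Gröbner basis is the canonical form of the ideal for this ordering.

f_1 = 7v³ - 2u² + 10u - 15, LT = v³.
f_2 = v³ + 4uv + u + 4v - 10, LT = v³.

S(f_1,f_2): lcm = v³. S = -2/7u² - 4uv + 3/7u - 4v + 55/7.
  reduce S modulo (f_1, f_2):
  remainder -2/7u² - 4uv + 3/7u - 4v + 55/7 ≠ 0; add g_3 = -2/7u² - 4uv + 3/7u - 4v + 55/7 to the basis.

The other S-polynomials (S(f_1,g_3), S(f_2,g_3)) all reduce to 0 modulo the current basis, so we have a Gröbner basis.
Inter-reduce: drop elements whose leading term is divisible by another's, tail-reduce, and make monic.

G = {v³ + 4uv + u + 4v - 10, u² + 14uv - 3/2u + 14v - 55/2}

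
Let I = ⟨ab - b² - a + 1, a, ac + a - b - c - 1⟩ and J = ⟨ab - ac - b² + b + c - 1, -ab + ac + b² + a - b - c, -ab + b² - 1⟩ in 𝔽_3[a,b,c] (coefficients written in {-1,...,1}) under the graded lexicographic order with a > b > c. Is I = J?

No, the ideals differ.

Equality of ideals is decidable: compute both reduced Gröbner bases (unique for the ordering) and check whether they agree.
Buchberger on the first generating set:
f_1 = ab - b² - a + 1, LT = ab.
f_2 = a, LT = a.
f_3 = ac + a - b - c - 1, LT = ac.

S(f_1,f_2): lcm = ab. S = -b² - a + 1.
  leading term b²: no divisor's leading term divides it; move -b² to the remainder.
  leading term a: subtract (-1)·f_2 from -a + 1 → 1
  leading term 1: no divisor's leading term divides it; move 1 to the remainder.
  remainder -b² + 1 ≠ 0; add g_4 = -b² + 1 to the basis.

S(f_1,f_3): lcm = abc. S = -b²c - ab - ac + b² + bc + b + c.
  leading term b²c: subtract (c)·g_4 from -b²c - ab - ac + b² + bc + b + c → -ab - ac + b² + bc + b
  leading term ab: subtract (-1)·f_1 from -ab - ac + b² + bc + b → -ac + bc - a + b + 1
  leading term ac: subtract (-c)·f_2 from -ac + bc - a + b + 1 → bc - a + b + 1
  leading term bc: no divisor's leading term divides it; move bc to the remainder.
  leading term a: subtract (-1)·f_2 from -a + b + 1 → b + 1
  leading term b: no divisor's leading term divides it; move b to the remainder.
  leading term 1: no divisor's leading term divides it; move 1 to the remainder.
  remainder bc + b + 1 ≠ 0; add g_5 = bc + b + 1 to the basis.

S(f_2,f_3): lcm = ac. S = -a + b + c + 1.
  leading term a: subtract (-1)·f_2 from -a + b + c + 1 → b + c + 1
  leading term b: no divisor's leading term divides it; move b to the remainder.
  leading term c: no divisor's leading term divides it; move c to the remainder.
  leading term 1: no divisor's leading term divides it; move 1 to the remainder.
  remainder b + c + 1 ≠ 0; add g_6 = b + c + 1 to the basis.

S(g_5,g_6): lcm = bc. S = -c² + b - c + 1.
  leading term c²: no divisor's leading term divides it; move -c² to the remainder.
  leading term b: subtract (1)·g_6 from b - c + 1 → c
  leading term c: no divisor's leading term divides it; move c to the remainder.
  remainder -c² + c ≠ 0; add g_7 = -c² + c to the basis.

The other S-polynomials (S(f_1,g_4), S(f_2,g_4), S(f_3,g_4), S(f_1,g_5), S(f_2,g_5), S(f_3,g_5), S(g_4,g_5), S(f_1,g_6), S(f_2,g_6), S(f_3,g_6), S(g_4,g_6), S(f_1,g_7), S(f_2,g_7), S(f_3,g_7), S(g_4,g_7), S(g_5,g_7), S(g_6,g_7)) all reduce to 0 modulo the current basis, so we have a Gröbner basis.
Inter-reduce: drop elements whose leading term is divisible by another's, tail-reduce, and make monic.
Reduced Gröbner basis: {c² - c, a, b + c + 1}.

Buchberger on the second generating set:
h_1 = ab - ac - b² + b + c - 1, LT = ab.
h_2 = -ab + ac + b² + a - b - c, LT = ab.
h_3 = -ab + b² - 1, LT = ab.

S(h_1,h_2): lcm = ab. S = a - 1.
  leading term a: no divisor's leading term divides it; move a to the remainder.
  leading term 1: no divisor's leading term divides it; move -1 to the remainder.
  remainder a - 1 ≠ 0; add k_4 = a - 1 to the basis.

S(h_1,h_3): lcm = ab. S = -ac + b + c + 1.
  leading term ac: subtract (-c)·k_4 from -ac + b + c + 1 → b + 1
  leading term b: no divisor's leading term divides it; move b to the remainder.
  leading term 1: no divisor's leading term divides it; move 1 to the remainder.
  remainder b + 1 ≠ 0; add k_5 = b + 1 to the basis.

S(h_1,k_4): lcm = ab. S = -ac - b² - b + c - 1.
  leading term ac: subtract (-c)·k_4 from -ac - b² - b + c - 1 → -b² - b - 1
  leading term b²: subtract (-b)·k_5 from -b² - b - 1 → -1
  leading term 1: no divisor's leading term divides it; move -1 to the remainder.
  remainder -1 ≠ 0; add k_6 = -1 to the basis.

The other S-polynomials (S(h_2,h_3), S(h_2,k_4), S(h_3,k_4), S(h_1,k_5), S(h_2,k_5), S(h_3,k_5), S(k_4,k_5), S(h_1,k_6), S(h_2,k_6), S(h_3,k_6), S(k_4,k_6), S(k_5,k_6)) all reduce to 0 modulo the current basis, so we have a Gröbner basis.
Inter-reduce: drop elements whose leading term is divisible by another's, tail-reduce, and make monic.
Reduced Gröbner basis: {1}.

The bases are distinct; the ideals are different.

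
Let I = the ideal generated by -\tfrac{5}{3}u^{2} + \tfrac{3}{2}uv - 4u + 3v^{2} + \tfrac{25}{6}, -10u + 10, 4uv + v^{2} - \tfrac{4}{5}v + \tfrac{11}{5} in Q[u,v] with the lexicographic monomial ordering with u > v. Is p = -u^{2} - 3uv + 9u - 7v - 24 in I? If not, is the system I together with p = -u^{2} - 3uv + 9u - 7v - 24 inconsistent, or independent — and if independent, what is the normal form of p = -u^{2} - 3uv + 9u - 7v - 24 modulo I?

First compute the reduced Gröbner basis of I by Buchberger's algorithm.
f_1 = -\tfrac{5}{3}u^{2} + \tfrac{3}{2}uv - 4u + 3v^{2} + \tfrac{25}{6}, LT = u^{2}.
f_2 = -10u + 10, LT = u.
f_3 = 4uv + v^{2} - \tfrac{4}{5}v + \tfrac{11}{5}, LT = uv.

S(f_1,f_2): lcm = u^{2}. S = -\tfrac{9}{10}uv + \tfrac{17}{5}u - \tfrac{9}{5}v^{2} - \tfrac{5}{2}.
  reduce S modulo (f_1, f_2, f_3):
  remainder -\tfrac{9}{5}v^{2} - \tfrac{9}{10}v + \tfrac{9}{10} ≠ 0; add h_4 = -\tfrac{9}{5}v^{2} - \tfrac{9}{10}v + \tfrac{9}{10} to the basis.

S(f_1,f_3): lcm = u^{2}v. S = -\tfrac{23}{20}uv^{2} + \tfrac{13}{5}uv - \tfrac{11}{20}u - \tfrac{9}{5}v^{3} - \tfrac{5}{2}v.
  reduce S modulo (f_1, f_2, f_3, h_4):
  remainder -\tfrac{27}{40}v - \tfrac{27}{40} ≠ 0; add h_5 = -\tfrac{27}{40}v - \tfrac{27}{40} to the basis.

The other S-polynomials (S(f_2,f_3), S(f_1,h_4), S(f_2,h_4), S(f_3,h_4), S(f_1,h_5), S(f_2,h_5), S(f_3,h_5), S(h_4,h_5)) all reduce to 0 modulo the current basis, so we have a Gröbner basis.
Inter-reduce: drop elements whose leading term is divisible by another's, tail-reduce, and make monic.
Reduced Gröbner basis: {u - 1, v + 1}.
Label its elements g_1 = u - 1, g_2 = v + 1.

Reduce p = -u^{2} - 3uv + 9u - 7v - 24 modulo G:
  leading term u^{2}: subtract (-u)·g_1 from -u^{2} - 3uv + 9u - 7v - 24 → -3uv + 8u - 7v - 24
  leading term uv: subtract (-3v)·g_1 from -3uv + 8u - 7v - 24 → 8u - 10v - 24
  leading term u: subtract (8)·g_1 from 8u - 10v - 24 → -10v - 16
  leading term v: subtract (-10)·g_2 from -10v - 16 → -6
  leading term 1: no divisor's leading term divides it; move -6 to the remainder.
  normal form = -6.
The normal form is nonzero, so p ∉ I. Since p minus its normal form lies in I, I + (p) = I + (r) where r = -6; decide whether this ideal is the whole ring.
Here r = -6 is a nonzero constant, hence a unit: 1 ∈ I + (p), the Gröbner basis of I + (p) is {1}, and the enlarged system has no common solution — adjoining p is inconsistent.

Ideal membership is decidable via reduction modulo a Gröbner basis.

Adjoining -u^{2} - 3uv + 9u - 7v - 24 makes the ideal the whole ring: the system is inconsistent.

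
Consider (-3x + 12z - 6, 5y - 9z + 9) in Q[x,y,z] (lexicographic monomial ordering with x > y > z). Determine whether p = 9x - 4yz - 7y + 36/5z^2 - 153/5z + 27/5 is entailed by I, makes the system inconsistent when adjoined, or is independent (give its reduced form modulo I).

First compute the reduced Gröbner basis of I by Buchberger's algorithm.
f_1 = -3x + 12z - 6, LT = x.
f_2 = 5y - 9z + 9, LT = y.

S(f_1,f_2): leading monomials are coprime, so the S-polynomial reduces to 0 (Buchberger's first criterion).
Every S-polynomial of the final basis reduces to 0, so we have a Gröbner basis.
Inter-reduce: drop elements whose leading term is divisible by another's, tail-reduce, and make monic.
Reduced Gröbner basis: {x - 4z + 2, y - 9/5z + 9/5}.
Label its elements g_1 = x - 4z + 2, g_2 = y - 9/5z + 9/5.

Reduce p = 9x - 4yz - 7y + 36/5z^2 - 153/5z + 27/5 modulo G:
  leading term x: subtract (9)·g_1 from 9x - 4yz - 7y + 36/5z^2 - 153/5z + 27/5 → -4yz - 7y + 36/5z^2 + 27/5z - 63/5
  leading term yz: subtract (-4z)·g_2 from -4yz - 7y + 36/5z^2 + 27/5z - 63/5 → -7y + 63/5z - 63/5
  leading term y: subtract (-7)·g_2 from -7y + 63/5z - 63/5 → 0
  normal form = 0.
Since the normal form is 0, p ∈ I.

The remainder on division by a Gröbner basis is unique — it is the normal form.

9x - 4yz - 7y + 36/5z^2 - 153/5z + 27/5 lies in I (it reduces to 0).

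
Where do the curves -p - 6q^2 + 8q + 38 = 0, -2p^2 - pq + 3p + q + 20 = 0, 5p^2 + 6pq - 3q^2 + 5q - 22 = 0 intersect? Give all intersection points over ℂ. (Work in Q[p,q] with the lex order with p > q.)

Compute a lex Gröbner basis by Buchberger's algorithm.
f_1 = -p - 6q^2 + 8q + 38, LT = p.
f_2 = -2p^2 - pq + 3p + q + 20, LT = p^2.
f_3 = 5p^2 + 6pq - 3q^2 + 5q - 22, LT = p^2.

S(f_1,f_2): lcm = p^2. S = 6pq^2 - 17/2pq - 73/2p + 1/2q + 10.
  leading term pq^2: subtract (-6q^2)·f_1 from 6pq^2 - 17/2pq - 73/2p + 1/2q + 10 → -17/2pq - 73/2p - 36q^4 + 48q^3 + 228q^2 + 1/2q + 10
  leading term pq: subtract (17/2q)·f_1 from -17/2pq - 73/2p - 36q^4 + 48q^3 + 228q^2 + 1/2q + 10 → -73/2p - 36q^4 + 99q^3 + 160q^2 - 645/2q + 10
  leading term p: subtract (73/2)·f_1 from -73/2p - 36q^4 + 99q^3 + 160q^2 - 645/2q + 10 → -36q^4 + 99q^3 + 379q^2 - 1229/2q - 1377
  leading term q^4: no divisor's leading term divides it; move -36q^4 to the remainder.
  leading term q^3: no divisor's leading term divides it; move 99q^3 to the remainder.
  leading term q^2: no divisor's leading term divides it; move 379q^2 to the remainder.
  leading term q: no divisor's leading term divides it; move -1229/2q to the remainder.
  leading term 1: no divisor's leading term divides it; move -1377 to the remainder.
  remainder -36q^4 + 99q^3 + 379q^2 - 1229/2q - 1377 ≠ 0; add h_4 = -36q^4 + 99q^3 + 379q^2 - 1229/2q - 1377 to the basis.

S(f_1,f_3): lcm = p^2. S = 6pq^2 - 46/5pq - 38p + 3/5q^2 - q + 22/5.
  leading term pq^2: subtract (-6q^2)·f_1 from 6pq^2 - 46/5pq - 38p + 3/5q^2 - q + 22/5 → -46/5pq - 38p - 36q^4 + 48q^3 + 1143/5q^2 - q + 22/5
  leading term pq: subtract (46/5q)·f_1 from -46/5pq - 38p - 36q^4 + 48q^3 + 1143/5q^2 - q + 22/5 → -38p - 36q^4 + 516/5q^3 + 155q^2 - 1753/5q + 22/5
  leading term p: subtract (38)·f_1 from -38p - 36q^4 + 516/5q^3 + 155q^2 - 1753/5q + 22/5 → -36q^4 + 516/5q^3 + 383q^2 - 3273/5q - 7198/5
  leading term q^4: subtract (1)·h_4 from -36q^4 + 516/5q^3 + 383q^2 - 3273/5q - 7198/5 → 21/5q^3 + 4q^2 - 401/10q - 313/5
  leading term q^3: no divisor's leading term divides it; move 21/5q^3 to the remainder.
  leading term q^2: no divisor's leading term divides it; move 4q^2 to the remainder.
  leading term q: no divisor's leading term divides it; move -401/10q to the remainder.
  leading term 1: no divisor's leading term divides it; move -313/5 to the remainder.
  remainder 21/5q^3 + 4q^2 - 401/10q - 313/5 ≠ 0; add h_5 = 21/5q^3 + 4q^2 - 401/10q - 313/5 to the basis.

S(h_4,h_5): lcm = q^4. S = -311/84q^3 - 247/252q^2 + 16115/504q + 153/4.
  leading term q^3: subtract (-1555/1764)·h_5 from -311/84q^3 - 247/252q^2 + 16115/504q + 153/4 → 499/196q^2 - 5953/1764q - 14935/882
  leading term q^2: no divisor's leading term divides it; move 499/196q^2 to the remainder.
  leading term q: no divisor's leading term divides it; move -5953/1764q to the remainder.
  leading term 1: no divisor's leading term divides it; move -14935/882 to the remainder.
  remainder 499/196q^2 - 5953/1764q - 14935/882 ≠ 0; add h_6 = 499/196q^2 - 5953/1764q - 14935/882 to the basis.

S(h_4,h_6): lcm = q^4. S = -25589/17964q^3 - 69641/17964q^2 + 1229/72q + 153/4.
  leading term q^3: subtract (-127945/377244)·h_5 from -25589/17964q^3 - 69641/17964q^2 + 1229/72q + 153/4 → -950681/377244q^2 + 1308751/377244q + 3210113/188622
  leading term q^2: subtract (-6654767/6723027)·h_6 from -950681/377244q^2 + 1308751/377244q + 3210113/188622 → 7792741/60507243q + 15585482/60507243
  leading term q: no divisor's leading term divides it; move 7792741/60507243q to the remainder.
  leading term 1: no divisor's leading term divides it; move 15585482/60507243 to the remainder.
  remainder 7792741/60507243q + 15585482/60507243 ≠ 0; add h_7 = 7792741/60507243q + 15585482/60507243 to the basis.

The other S-polynomials (S(f_2,f_3), S(f_1,h_4), S(f_2,h_4), S(f_3,h_4), S(f_1,h_5), S(f_2,h_5), S(f_3,h_5), S(f_1,h_6), S(f_2,h_6), S(f_3,h_6), S(h_5,h_6), S(f_1,h_7), S(f_2,h_7), S(f_3,h_7), S(h_4,h_7), S(h_5,h_7), S(h_6,h_7)) all reduce to 0 modulo the current basis, so we have a Gröbner basis.
Inter-reduce: drop elements whose leading term is divisible by another's, tail-reduce, and make monic.
Reduced Gröbner basis: {p + 2, q + 2}.

The lex basis is triangular: the last element involves only q. Solving q + 2 = 0 gives q ∈ {-2}; substituting each value into the earlier elements determines the remaining variables.
  q = -2: the earlier basis element becomes p + 2 = 0, giving p = -2 — point (-2, -2).
Each listed point satisfies every original equation (direct substitution).

{(-2, -2)}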